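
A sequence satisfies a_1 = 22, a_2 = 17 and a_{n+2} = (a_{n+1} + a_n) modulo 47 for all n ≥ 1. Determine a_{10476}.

44

Computing terms: a_1 = 22, a_2 = 17, a_3 = 39, a_4 = 9, a_5 = 1, a_6 = 10, a_7 = 11, a_8 = 21, a_9 = 32, a_{10} = 6, a_{11} = 38, a_{12} = 44, a_{13} = 35, a_{14} = 32, a_{15} = 20, a_{16} = 5, a_{17} = 25, a_{18} = 30, a_{19} = 8, a_{20} = 38, a_{21} = 46, a_{22} = 37, a_{23} = 36, a_{24} = 26, a_{25} = 15, a_{26} = 41, a_{27} = 9, a_{28} = 3, a_{29} = 12, a_{30} = 15, a_{31} = 27, a_{32} = 42, a_{33} = 22, a_{34} = 17.
Since (a_{33}, a_{34}) = (a_1, a_2) = (22, 17) (two consecutive terms determine the rest), the sequence is periodic with period 32.
So a_{10476} = a_{1 + ((10476-1) mod 32)} = a_{12} = 44.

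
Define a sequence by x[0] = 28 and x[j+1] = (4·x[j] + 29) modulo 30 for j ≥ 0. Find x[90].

13

x[0] = 28,  x[1] = 21,  x[2] = 23,  x[3] = 1,  x[4] = 3,  x[5] = 11,  x[6] = 13,  x[7] = 21.
Since x[7] = x[1] = 21, the sequence is eventually periodic: after a pre-period of length 1 it cycles with period 6.
For j ≥ 1, x[j] depends only on (j - 1) mod 6. (90 - 1) mod 6 = 5, so x[90] = x[6] = 13.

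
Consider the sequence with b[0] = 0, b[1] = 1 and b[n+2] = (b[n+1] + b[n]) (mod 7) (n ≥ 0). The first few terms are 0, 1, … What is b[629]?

5

b[0] = 0,  b[1] = 1,  b[2] = 1,  b[3] = 2,  b[4] = 3,  b[5] = 5,  b[6] = 1,  b[7] = 6,  b[8] = 0,  b[9] = 6,  b[10] = 6,  b[11] = 5,  b[12] = 4,  b[13] = 2,  b[14] = 6,  b[15] = 1,  b[16] = 0,  b[17] = 1.
Since (b[16], b[17]) = (b[0], b[1]) = (0, 1) (two consecutive terms determine the rest), the sequence is periodic with period 16.
(629 - 0) mod 16 = 5, so b[629] = b[5] = 5.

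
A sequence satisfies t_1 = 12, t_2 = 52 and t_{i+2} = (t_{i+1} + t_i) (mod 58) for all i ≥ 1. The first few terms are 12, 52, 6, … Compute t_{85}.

12

Computing terms: t_1 = 12; t_2 = 52; t_3 = 6; t_4 = 0; t_5 = 6; t_6 = 6; t_7 = 12; t_8 = 18; t_9 = 30; t_{10} = 48; t_{11} = 20; t_{12} = 10; t_{13} = 30; t_{14} = 40; t_{15} = 12; t_{16} = 52.
Since (t_{15}, t_{16}) = (t_1, t_2) = (12, 52) (two consecutive terms determine the rest), the sequence is periodic with period 14.
So t_{85} = t_{1 + ((85-1) mod 14)} = t_1 = 12.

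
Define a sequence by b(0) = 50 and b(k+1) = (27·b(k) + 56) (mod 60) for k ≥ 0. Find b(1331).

2

b(0) = 50,  b(1) = 26,  b(2) = 38,  b(3) = 2,  b(4) = 50.
Since b(4) = b(0) = 50, the sequence is periodic with period 4.
So b(1331) = b(0 + ((1331-0) mod 4)) = b(3) = 2.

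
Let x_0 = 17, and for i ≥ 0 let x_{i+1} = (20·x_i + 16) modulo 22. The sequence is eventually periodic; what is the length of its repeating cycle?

Listing terms: x_0 = 17,  x_1 = 4,  x_2 = 8,  x_3 = 0,  x_4 = 16,  x_5 = 6,  x_6 = 4.
Since x_6 = x_1 = 4, the sequence is eventually periodic: after a pre-period of length 1 it cycles with period 5.

5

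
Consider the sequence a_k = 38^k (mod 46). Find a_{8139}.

a_0 = 1, a_1 = 38, a_2 = 18, a_3 = 40, a_4 = 2, a_5 = 30, a_6 = 36, a_7 = 34, a_8 = 4, a_9 = 14, a_{10} = 26, a_{11} = 22, a_{12} = 8, a_{13} = 28, a_{14} = 6, a_{15} = 44, a_{16} = 16, a_{17} = 10, a_{18} = 12, a_{19} = 42, a_{20} = 32, a_{21} = 20, a_{22} = 24, a_{23} = 38.
Since a_{23} = a_1 = 38, the sequence is eventually periodic: after a pre-period of length 1 it cycles with period 22.
For k ≥ 1, a_k depends only on (k - 1) mod 22. (8139 - 1) mod 22 = 20, so a_{8139} = a_{21} = 20.

20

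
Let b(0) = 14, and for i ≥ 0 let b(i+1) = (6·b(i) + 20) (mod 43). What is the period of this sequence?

3

We have b(0) = 14,  b(1) = 18,  b(2) = 42,  b(3) = 14.
The sequence repeats with period 3.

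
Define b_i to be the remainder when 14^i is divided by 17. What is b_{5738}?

8

Computing terms: b_1 = 14, b_2 = 9, b_3 = 7, b_4 = 13, b_5 = 12, b_6 = 15, b_7 = 6, b_8 = 16, b_9 = 3, b_{10} = 8, b_{11} = 10, b_{12} = 4, b_{13} = 5, b_{14} = 2, b_{15} = 11, b_{16} = 1, b_{17} = 14.
Since b_{17} = b_1 = 14, the sequence is periodic with period 16.
So b_{5738} = b_{1 + ((5738-1) mod 16)} = b_{10} = 8.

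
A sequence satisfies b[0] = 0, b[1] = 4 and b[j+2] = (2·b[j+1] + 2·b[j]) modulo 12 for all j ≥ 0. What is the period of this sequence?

3

We have b[0] = 0, b[1] = 4, b[2] = 8, b[3] = 0, b[4] = 4.
The sequence repeats with period 3.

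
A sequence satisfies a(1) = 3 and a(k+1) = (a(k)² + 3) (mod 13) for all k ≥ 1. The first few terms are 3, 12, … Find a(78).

4

a(1) = 3, a(2) = 12, a(3) = 4, a(4) = 6, a(5) = 0, a(6) = 3.
Since a(6) = a(1) = 3, the sequence is periodic with period 5.
So a(78) = a(1 + ((78-1) mod 5)) = a(3) = 4.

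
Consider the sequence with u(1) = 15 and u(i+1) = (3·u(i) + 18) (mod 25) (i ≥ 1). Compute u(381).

15

We have u(1) = 15,  u(2) = 13,  u(3) = 7,  u(4) = 14,  u(5) = 10,  u(6) = 23,  u(7) = 12,  u(8) = 4,  u(9) = 5,  u(10) = 8,  u(11) = 17,  u(12) = 19,  u(13) = 0,  u(14) = 18,  u(15) = 22,  u(16) = 9,  u(17) = 20,  u(18) = 3,  u(19) = 2,  u(20) = 24,  u(21) = 15.
Since u(21) = u(1) = 15, the sequence is periodic with period 20.
(381 - 1) mod 20 = 0, so u(381) = u(1) = 15.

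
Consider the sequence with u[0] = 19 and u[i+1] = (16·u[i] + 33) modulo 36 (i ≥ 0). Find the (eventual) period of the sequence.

3

u[0] = 19,  u[1] = 13,  u[2] = 25,  u[3] = 1,  u[4] = 13.
Since u[4] = u[1] = 13, the sequence is eventually periodic: after a pre-period of length 1 it cycles with period 3.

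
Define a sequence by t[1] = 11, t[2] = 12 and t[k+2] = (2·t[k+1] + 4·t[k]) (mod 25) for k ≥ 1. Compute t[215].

Computing terms: t[1] = 11,  t[2] = 12,  t[3] = 18,  t[4] = 9,  t[5] = 15,  t[6] = 16,  t[7] = 17,  t[8] = 23,  t[9] = 14,  t[10] = 20,  t[11] = 21,  t[12] = 22,  t[13] = 3,  t[14] = 19,  t[15] = 0,  t[16] = 1,  t[17] = 2,  t[18] = 8,  t[19] = 24,  t[20] = 5,  t[21] = 6,  t[22] = 7,  t[23] = 13,  t[24] = 4,  t[25] = 10,  t[26] = 11,  t[27] = 12.
The sequence repeats with period 25.
(215 - 1) mod 25 = 14, so t[215] = t[15] = 0.

0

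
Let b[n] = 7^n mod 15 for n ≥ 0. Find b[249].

7

We have b[0] = 1; b[1] = 7; b[2] = 4; b[3] = 13; b[4] = 1.
Since b[4] = b[0] = 1, the sequence is periodic with period 4.
(249 - 0) mod 4 = 1, so b[249] = b[1] = 7.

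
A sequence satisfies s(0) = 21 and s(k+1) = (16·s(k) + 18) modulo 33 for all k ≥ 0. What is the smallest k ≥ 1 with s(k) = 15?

We have s(0) = 21; s(1) = 24; s(2) = 6; s(3) = 15; s(4) = 27; s(5) = 21.
The sequence repeats with period 5.
The value 15 first appears (with k ≥ 1) at s(3).

3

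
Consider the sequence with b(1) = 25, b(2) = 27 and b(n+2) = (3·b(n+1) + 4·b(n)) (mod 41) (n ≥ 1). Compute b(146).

16

We have b(1) = 25; b(2) = 27; b(3) = 17; b(4) = 36; b(5) = 12; b(6) = 16; b(7) = 14; b(8) = 24; b(9) = 5; b(10) = 29; b(11) = 25; b(12) = 27.
The sequence repeats with period 10.
(146 - 1) mod 10 = 5, so b(146) = b(6) = 16.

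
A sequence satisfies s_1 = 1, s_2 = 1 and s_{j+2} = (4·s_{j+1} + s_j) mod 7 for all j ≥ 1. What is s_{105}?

6

Listing terms: s_1 = 1; s_2 = 1; s_3 = 5; s_4 = 0; s_5 = 5; s_6 = 6; s_7 = 1; s_8 = 3; s_9 = 6; s_{10} = 6; s_{11} = 2; s_{12} = 0; s_{13} = 2; s_{14} = 1; s_{15} = 6; s_{16} = 4; s_{17} = 1; s_{18} = 1.
The sequence repeats with period 16.
(105 - 1) mod 16 = 8, so s_{105} = s_9 = 6.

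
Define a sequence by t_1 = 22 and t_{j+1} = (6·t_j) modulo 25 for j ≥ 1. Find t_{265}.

12

We have t_1 = 22, t_2 = 7, t_3 = 17, t_4 = 2, t_5 = 12, t_6 = 22.
Since t_6 = t_1 = 22, the sequence is periodic with period 5.
(265 - 1) mod 5 = 4, so t_{265} = t_5 = 12.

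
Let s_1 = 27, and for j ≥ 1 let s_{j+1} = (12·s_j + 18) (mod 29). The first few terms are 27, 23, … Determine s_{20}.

s_1 = 27,  s_2 = 23,  s_3 = 4,  s_4 = 8,  s_5 = 27.
The sequence repeats with period 4.
(20 - 1) mod 4 = 3, so s_{20} = s_4 = 8.

8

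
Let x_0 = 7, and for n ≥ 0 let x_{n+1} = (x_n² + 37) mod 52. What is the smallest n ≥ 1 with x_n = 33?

Computing terms: x_0 = 7,  x_1 = 34,  x_2 = 49,  x_3 = 46,  x_4 = 21,  x_5 = 10,  x_6 = 33,  x_7 = 34.
Since x_7 = x_1 = 34, the sequence is eventually periodic: after a pre-period of length 1 it cycles with period 6.
The value 33 first appears (with n ≥ 1) at x_6.

6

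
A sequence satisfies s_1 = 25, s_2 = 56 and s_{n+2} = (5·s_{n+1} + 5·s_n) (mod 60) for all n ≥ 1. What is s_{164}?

20

Listing terms: s_1 = 25, s_2 = 56, s_3 = 45, s_4 = 25, s_5 = 50, s_6 = 15, s_7 = 25, s_8 = 20, s_9 = 45, s_{10} = 25.
Since (s_9, s_{10}) = (s_3, s_4) = (45, 25) (two consecutive terms determine the rest), the sequence is eventually periodic: after a pre-period of length 2 it cycles with period 6.
For n ≥ 3, s_n depends only on (n - 3) mod 6. (164 - 3) mod 6 = 5, so s_{164} = s_8 = 20.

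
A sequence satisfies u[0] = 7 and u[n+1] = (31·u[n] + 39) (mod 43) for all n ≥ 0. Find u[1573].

9

u[0] = 7, u[1] = 41, u[2] = 20, u[3] = 14, u[4] = 0, u[5] = 39, u[6] = 1, u[7] = 27, u[8] = 16, u[9] = 19, u[10] = 26, u[11] = 28, u[12] = 4, u[13] = 34, u[14] = 18, u[15] = 38, u[16] = 13, u[17] = 12, u[18] = 24, u[19] = 9, u[20] = 17, u[21] = 7.
The sequence repeats with period 21.
(1573 - 0) mod 21 = 19, so u[1573] = u[19] = 9.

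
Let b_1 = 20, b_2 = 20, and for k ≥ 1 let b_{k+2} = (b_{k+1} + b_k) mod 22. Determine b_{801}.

Computing terms: b_1 = 20, b_2 = 20, b_3 = 18, b_4 = 16, b_5 = 12, b_6 = 6, b_7 = 18, b_8 = 2, b_9 = 20, b_{10} = 0, b_{11} = 20, b_{12} = 20.
The sequence repeats with period 10.
(801 - 1) mod 10 = 0, so b_{801} = b_1 = 20.

20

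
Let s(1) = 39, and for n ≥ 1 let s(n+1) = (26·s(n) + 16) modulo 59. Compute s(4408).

Computing terms: s(1) = 39,  s(2) = 27,  s(3) = 10,  s(4) = 40,  s(5) = 53,  s(6) = 37,  s(7) = 34,  s(8) = 15,  s(9) = 52,  s(10) = 11,  s(11) = 7,  s(12) = 21,  s(13) = 31,  s(14) = 55,  s(15) = 30,  s(16) = 29,  s(17) = 3,  s(18) = 35,  s(19) = 41,  s(20) = 20,  s(21) = 5,  s(22) = 28,  s(23) = 36,  s(24) = 8,  s(25) = 47,  s(26) = 58,  s(27) = 49,  s(28) = 51,  s(29) = 44,  s(30) = 39.
Since s(30) = s(1) = 39, the sequence is periodic with period 29.
(4408 - 1) mod 29 = 28, so s(4408) = s(29) = 44.

44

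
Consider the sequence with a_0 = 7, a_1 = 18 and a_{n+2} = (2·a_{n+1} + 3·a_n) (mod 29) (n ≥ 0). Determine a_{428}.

Listing terms: a_0 = 7, a_1 = 18, a_2 = 28, a_3 = 23, a_4 = 14, a_5 = 10, a_6 = 4, a_7 = 9, a_8 = 1, a_9 = 0, a_{10} = 3, a_{11} = 6, a_{12} = 21, a_{13} = 2, a_{14} = 9, a_{15} = 24, a_{16} = 17, a_{17} = 19, a_{18} = 2, a_{19} = 3, a_{20} = 12, a_{21} = 4, a_{22} = 15, a_{23} = 13, a_{24} = 13, a_{25} = 7, a_{26} = 24, a_{27} = 11, a_{28} = 7, a_{29} = 18.
Since (a_{28}, a_{29}) = (a_0, a_1) = (7, 18) (two consecutive terms determine the rest), the sequence is periodic with period 28.
So a_{428} = a_{0 + ((428-0) mod 28)} = a_8 = 1.

1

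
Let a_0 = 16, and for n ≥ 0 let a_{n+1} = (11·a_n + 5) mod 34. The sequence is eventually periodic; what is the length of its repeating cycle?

16

Listing terms: a_0 = 16, a_1 = 11, a_2 = 24, a_3 = 31, a_4 = 6, a_5 = 3, a_6 = 4, a_7 = 15, a_8 = 0, a_9 = 5, a_{10} = 26, a_{11} = 19, a_{12} = 10, a_{13} = 13, a_{14} = 12, a_{15} = 1, a_{16} = 16.
Since a_{16} = a_0 = 16, the sequence is periodic with period 16.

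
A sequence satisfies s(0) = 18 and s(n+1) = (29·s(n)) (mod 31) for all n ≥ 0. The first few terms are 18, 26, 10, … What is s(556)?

Computing terms: s(0) = 18,  s(1) = 26,  s(2) = 10,  s(3) = 11,  s(4) = 9,  s(5) = 13,  s(6) = 5,  s(7) = 21,  s(8) = 20,  s(9) = 22,  s(10) = 18.
Since s(10) = s(0) = 18, the sequence is periodic with period 10.
(556 - 0) mod 10 = 6, so s(556) = s(6) = 5.

5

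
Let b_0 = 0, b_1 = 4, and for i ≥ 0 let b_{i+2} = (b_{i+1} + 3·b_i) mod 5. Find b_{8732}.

2

b_0 = 0,  b_1 = 4,  b_2 = 4,  b_3 = 1,  b_4 = 3,  b_5 = 1,  b_6 = 0,  b_7 = 3,  b_8 = 3,  b_9 = 2,  b_{10} = 1,  b_{11} = 2,  b_{12} = 0,  b_{13} = 1,  b_{14} = 1,  b_{15} = 4,  b_{16} = 2,  b_{17} = 4,  b_{18} = 0,  b_{19} = 2,  b_{20} = 2,  b_{21} = 3,  b_{22} = 4,  b_{23} = 3,  b_{24} = 0,  b_{25} = 4.
Since (b_{24}, b_{25}) = (b_0, b_1) = (0, 4) (two consecutive terms determine the rest), the sequence is periodic with period 24.
(8732 - 0) mod 24 = 20, so b_{8732} = b_{20} = 2.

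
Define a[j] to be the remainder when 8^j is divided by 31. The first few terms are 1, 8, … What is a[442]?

a[0] = 1,  a[1] = 8,  a[2] = 2,  a[3] = 16,  a[4] = 4,  a[5] = 1.
Since a[5] = a[0] = 1, the sequence is periodic with period 5.
So a[442] = a[0 + ((442-0) mod 5)] = a[2] = 2.

2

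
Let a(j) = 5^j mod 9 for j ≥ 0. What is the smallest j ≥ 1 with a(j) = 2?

We have a(0) = 1; a(1) = 5; a(2) = 7; a(3) = 8; a(4) = 4; a(5) = 2; a(6) = 1.
Since a(6) = a(0) = 1, the sequence is periodic with period 6.
The value 2 first appears (with j ≥ 1) at a(5).

5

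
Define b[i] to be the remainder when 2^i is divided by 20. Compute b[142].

4

Listing terms: b[0] = 1, b[1] = 2, b[2] = 4, b[3] = 8, b[4] = 16, b[5] = 12, b[6] = 4.
Since b[6] = b[2] = 4, the sequence is eventually periodic: after a pre-period of length 2 it cycles with period 4.
For i ≥ 2, b[i] depends only on (i - 2) mod 4. (142 - 2) mod 4 = 0, so b[142] = b[2] = 4.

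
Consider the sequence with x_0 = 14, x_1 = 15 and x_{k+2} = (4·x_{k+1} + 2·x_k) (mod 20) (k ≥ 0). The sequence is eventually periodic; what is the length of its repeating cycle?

We have x_0 = 14; x_1 = 15; x_2 = 8; x_3 = 2; x_4 = 4; x_5 = 0; x_6 = 8; x_7 = 12; x_8 = 4; x_9 = 0.
Since (x_8, x_9) = (x_4, x_5) = (4, 0) (two consecutive terms determine the rest), the sequence is eventually periodic: after a pre-period of length 4 it cycles with period 4.

4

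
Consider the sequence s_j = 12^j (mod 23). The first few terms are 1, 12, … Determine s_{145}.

Computing terms: s_0 = 1,  s_1 = 12,  s_2 = 6,  s_3 = 3,  s_4 = 13,  s_5 = 18,  s_6 = 9,  s_7 = 16,  s_8 = 8,  s_9 = 4,  s_{10} = 2,  s_{11} = 1.
Since s_{11} = s_0 = 1, the sequence is periodic with period 11.
(145 - 0) mod 11 = 2, so s_{145} = s_2 = 6.

6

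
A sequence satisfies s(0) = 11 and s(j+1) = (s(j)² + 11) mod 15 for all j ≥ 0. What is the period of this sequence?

6

Listing terms: s(0) = 11,  s(1) = 12,  s(2) = 5,  s(3) = 6,  s(4) = 2,  s(5) = 0,  s(6) = 11.
The sequence repeats with period 6.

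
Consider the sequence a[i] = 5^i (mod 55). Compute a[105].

a[1] = 5,  a[2] = 25,  a[3] = 15,  a[4] = 20,  a[5] = 45,  a[6] = 5.
Since a[6] = a[1] = 5, the sequence is periodic with period 5.
So a[105] = a[1 + ((105-1) mod 5)] = a[5] = 45.

45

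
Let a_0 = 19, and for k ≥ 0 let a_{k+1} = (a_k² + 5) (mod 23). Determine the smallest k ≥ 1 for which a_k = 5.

8

Computing terms: a_0 = 19,  a_1 = 21,  a_2 = 9,  a_3 = 17,  a_4 = 18,  a_5 = 7,  a_6 = 8,  a_7 = 0,  a_8 = 5,  a_9 = 7.
Since a_9 = a_5 = 7, the sequence is eventually periodic: after a pre-period of length 5 it cycles with period 4.
The value 5 first appears (with k ≥ 1) at a_8.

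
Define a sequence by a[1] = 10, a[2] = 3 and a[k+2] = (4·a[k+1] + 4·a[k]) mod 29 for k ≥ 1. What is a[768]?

24

a[1] = 10; a[2] = 3; a[3] = 23; a[4] = 17; a[5] = 15; a[6] = 12; a[7] = 21; a[8] = 16; a[9] = 3; a[10] = 18; a[11] = 26; a[12] = 2; a[13] = 25; a[14] = 21; a[15] = 10; a[16] = 8; a[17] = 14; a[18] = 1; a[19] = 2; a[20] = 12; a[21] = 27; a[22] = 11; a[23] = 7; a[24] = 14; a[25] = 26; a[26] = 15; a[27] = 19; a[28] = 20; a[29] = 11; a[30] = 8; a[31] = 18; a[32] = 17; a[33] = 24; a[34] = 19; a[35] = 27; a[36] = 10; a[37] = 3.
The sequence repeats with period 35.
So a[768] = a[1 + ((768-1) mod 35)] = a[33] = 24.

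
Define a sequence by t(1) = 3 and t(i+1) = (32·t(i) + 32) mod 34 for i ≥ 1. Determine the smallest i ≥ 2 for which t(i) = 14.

3

We have t(1) = 3; t(2) = 26; t(3) = 14; t(4) = 4; t(5) = 24; t(6) = 18; t(7) = 30; t(8) = 6; t(9) = 20; t(10) = 26.
Since t(10) = t(2) = 26, the sequence is eventually periodic: after a pre-period of length 1 it cycles with period 8.
The value 14 first appears (with i ≥ 2) at t(3).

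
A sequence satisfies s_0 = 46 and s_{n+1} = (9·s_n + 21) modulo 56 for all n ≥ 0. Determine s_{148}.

50

Computing terms: s_0 = 46,  s_1 = 43,  s_2 = 16,  s_3 = 53,  s_4 = 50,  s_5 = 23,  s_6 = 4,  s_7 = 1,  s_8 = 30,  s_9 = 11,  s_{10} = 8,  s_{11} = 37,  s_{12} = 18,  s_{13} = 15,  s_{14} = 44,  s_{15} = 25,  s_{16} = 22,  s_{17} = 51,  s_{18} = 32,  s_{19} = 29,  s_{20} = 2,  s_{21} = 39,  s_{22} = 36,  s_{23} = 9,  s_{24} = 46.
Since s_{24} = s_0 = 46, the sequence is periodic with period 24.
So s_{148} = s_{0 + ((148-0) mod 24)} = s_4 = 50.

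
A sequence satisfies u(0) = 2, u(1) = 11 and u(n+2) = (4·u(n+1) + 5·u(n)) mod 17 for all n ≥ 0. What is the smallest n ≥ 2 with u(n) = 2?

7

Computing terms: u(0) = 2; u(1) = 11; u(2) = 3; u(3) = 16; u(4) = 11; u(5) = 5; u(6) = 7; u(7) = 2; u(8) = 9; u(9) = 12; u(10) = 8; u(11) = 7; u(12) = 0; u(13) = 1; u(14) = 4; u(15) = 4; u(16) = 2; u(17) = 11.
Since (u(16), u(17)) = (u(0), u(1)) = (2, 11) (two consecutive terms determine the rest), the sequence is periodic with period 16.
The value 2 first appears (with n ≥ 2) at u(7).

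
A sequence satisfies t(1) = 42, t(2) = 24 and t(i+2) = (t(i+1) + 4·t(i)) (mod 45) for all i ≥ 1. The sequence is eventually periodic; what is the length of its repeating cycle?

24

Computing terms: t(1) = 42; t(2) = 24; t(3) = 12; t(4) = 18; t(5) = 21; t(6) = 3; t(7) = 42; t(8) = 9; t(9) = 42; t(10) = 33; t(11) = 21; t(12) = 18; t(13) = 12; t(14) = 39; t(15) = 42; t(16) = 18; t(17) = 6; t(18) = 33; t(19) = 12; t(20) = 9; t(21) = 12; t(22) = 3; t(23) = 6; t(24) = 18; t(25) = 42; t(26) = 24.
Since (t(25), t(26)) = (t(1), t(2)) = (42, 24) (two consecutive terms determine the rest), the sequence is periodic with period 24.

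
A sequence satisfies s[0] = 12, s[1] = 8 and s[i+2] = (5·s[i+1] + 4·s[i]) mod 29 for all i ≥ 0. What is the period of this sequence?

21

s[0] = 12,  s[1] = 8,  s[2] = 1,  s[3] = 8,  s[4] = 15,  s[5] = 20,  s[6] = 15,  s[7] = 10,  s[8] = 23,  s[9] = 10,  s[10] = 26,  s[11] = 25,  s[12] = 26,  s[13] = 27,  s[14] = 7,  s[15] = 27,  s[16] = 18,  s[17] = 24,  s[18] = 18,  s[19] = 12,  s[20] = 16,  s[21] = 12,  s[22] = 8.
The sequence repeats with period 21.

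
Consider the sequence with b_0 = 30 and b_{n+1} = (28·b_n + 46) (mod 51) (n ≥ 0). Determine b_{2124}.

27

b_0 = 30,  b_1 = 19,  b_2 = 17,  b_3 = 12,  b_4 = 25,  b_5 = 32,  b_6 = 24,  b_7 = 4,  b_8 = 5,  b_9 = 33,  b_{10} = 1,  b_{11} = 23,  b_{12} = 27,  b_{13} = 37,  b_{14} = 11,  b_{15} = 48,  b_{16} = 13,  b_{17} = 2,  b_{18} = 0,  b_{19} = 46,  b_{20} = 8,  b_{21} = 15,  b_{22} = 7,  b_{23} = 38,  b_{24} = 39,  b_{25} = 16,  b_{26} = 35,  b_{27} = 6,  b_{28} = 10,  b_{29} = 20,  b_{30} = 45,  b_{31} = 31,  b_{32} = 47,  b_{33} = 36,  b_{34} = 34,  b_{35} = 29,  b_{36} = 42,  b_{37} = 49,  b_{38} = 41,  b_{39} = 21,  b_{40} = 22,  b_{41} = 50,  b_{42} = 18,  b_{43} = 40,  b_{44} = 44,  b_{45} = 3,  b_{46} = 28,  b_{47} = 14,  b_{48} = 30.
The sequence repeats with period 48.
(2124 - 0) mod 48 = 12, so b_{2124} = b_{12} = 27.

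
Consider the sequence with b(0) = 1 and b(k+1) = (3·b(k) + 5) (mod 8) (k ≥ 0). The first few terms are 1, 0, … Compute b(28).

Listing terms: b(0) = 1; b(1) = 0; b(2) = 5; b(3) = 4; b(4) = 1.
Since b(4) = b(0) = 1, the sequence is periodic with period 4.
(28 - 0) mod 4 = 0, so b(28) = b(0) = 1.

1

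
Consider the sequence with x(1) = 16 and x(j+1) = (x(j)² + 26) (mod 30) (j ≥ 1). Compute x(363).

20

Computing terms: x(1) = 16,  x(2) = 12,  x(3) = 20,  x(4) = 6,  x(5) = 2,  x(6) = 0,  x(7) = 26,  x(8) = 12.
Since x(8) = x(2) = 12, the sequence is eventually periodic: after a pre-period of length 1 it cycles with period 6.
For j ≥ 2, x(j) depends only on (j - 2) mod 6. (363 - 2) mod 6 = 1, so x(363) = x(3) = 20.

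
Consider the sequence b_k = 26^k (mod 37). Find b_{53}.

10

Listing terms: b_0 = 1; b_1 = 26; b_2 = 10; b_3 = 1.
The sequence repeats with period 3.
(53 - 0) mod 3 = 2, so b_{53} = b_2 = 10.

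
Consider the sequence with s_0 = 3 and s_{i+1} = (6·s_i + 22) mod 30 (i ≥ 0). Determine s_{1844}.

16

We have s_0 = 3; s_1 = 10; s_2 = 22; s_3 = 4; s_4 = 16; s_5 = 28; s_6 = 10.
Since s_6 = s_1 = 10, the sequence is eventually periodic: after a pre-period of length 1 it cycles with period 5.
For i ≥ 1, s_i depends only on (i - 1) mod 5. (1844 - 1) mod 5 = 3, so s_{1844} = s_4 = 16.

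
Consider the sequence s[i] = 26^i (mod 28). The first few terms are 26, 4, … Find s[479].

Computing terms: s[1] = 26; s[2] = 4; s[3] = 20; s[4] = 16; s[5] = 24; s[6] = 8; s[7] = 12; s[8] = 4.
Since s[8] = s[2] = 4, the sequence is eventually periodic: after a pre-period of length 1 it cycles with period 6.
For i ≥ 2, s[i] depends only on (i - 2) mod 6. (479 - 2) mod 6 = 3, so s[479] = s[5] = 24.

24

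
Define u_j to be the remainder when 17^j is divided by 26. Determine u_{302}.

Listing terms: u_0 = 1, u_1 = 17, u_2 = 3, u_3 = 25, u_4 = 9, u_5 = 23, u_6 = 1.
The sequence repeats with period 6.
So u_{302} = u_{0 + ((302-0) mod 6)} = u_2 = 3.

3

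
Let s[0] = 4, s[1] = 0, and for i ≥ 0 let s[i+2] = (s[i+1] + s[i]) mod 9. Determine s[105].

Computing terms: s[0] = 4, s[1] = 0, s[2] = 4, s[3] = 4, s[4] = 8, s[5] = 3, s[6] = 2, s[7] = 5, s[8] = 7, s[9] = 3, s[10] = 1, s[11] = 4, s[12] = 5, s[13] = 0, s[14] = 5, s[15] = 5, s[16] = 1, s[17] = 6, s[18] = 7, s[19] = 4, s[20] = 2, s[21] = 6, s[22] = 8, s[23] = 5, s[24] = 4, s[25] = 0.
Since (s[24], s[25]) = (s[0], s[1]) = (4, 0) (two consecutive terms determine the rest), the sequence is periodic with period 24.
(105 - 0) mod 24 = 9, so s[105] = s[9] = 3.

3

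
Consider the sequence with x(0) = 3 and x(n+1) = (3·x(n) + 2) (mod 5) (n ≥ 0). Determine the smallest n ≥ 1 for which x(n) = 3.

4

x(0) = 3, x(1) = 1, x(2) = 0, x(3) = 2, x(4) = 3.
Since x(4) = x(0) = 3, the sequence is periodic with period 4.
The value 3 next appears (with n ≥ 1) at x(4).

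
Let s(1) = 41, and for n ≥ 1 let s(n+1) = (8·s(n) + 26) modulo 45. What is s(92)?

30

Computing terms: s(1) = 41, s(2) = 39, s(3) = 23, s(4) = 30, s(5) = 41.
Since s(5) = s(1) = 41, the sequence is periodic with period 4.
So s(92) = s(1 + ((92-1) mod 4)) = s(4) = 30.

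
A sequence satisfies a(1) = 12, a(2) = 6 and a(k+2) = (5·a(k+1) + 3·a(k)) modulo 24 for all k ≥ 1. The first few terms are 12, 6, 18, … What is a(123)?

18

Listing terms: a(1) = 12; a(2) = 6; a(3) = 18; a(4) = 12; a(5) = 18; a(6) = 6; a(7) = 12; a(8) = 6.
The sequence repeats with period 6.
So a(123) = a(1 + ((123-1) mod 6)) = a(3) = 18.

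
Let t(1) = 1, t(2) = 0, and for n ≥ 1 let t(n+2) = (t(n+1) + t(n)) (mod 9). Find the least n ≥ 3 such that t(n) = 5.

We have t(1) = 1; t(2) = 0; t(3) = 1; t(4) = 1; t(5) = 2; t(6) = 3; t(7) = 5; t(8) = 8; t(9) = 4; t(10) = 3; t(11) = 7; t(12) = 1; t(13) = 8; t(14) = 0; t(15) = 8; t(16) = 8; t(17) = 7; t(18) = 6; t(19) = 4; t(20) = 1; t(21) = 5; t(22) = 6; t(23) = 2; t(24) = 8; t(25) = 1; t(26) = 0.
Since (t(25), t(26)) = (t(1), t(2)) = (1, 0) (two consecutive terms determine the rest), the sequence is periodic with period 24.
The value 5 first appears (with n ≥ 3) at t(7).

7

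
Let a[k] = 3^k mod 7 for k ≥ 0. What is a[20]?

Computing terms: a[0] = 1; a[1] = 3; a[2] = 2; a[3] = 6; a[4] = 4; a[5] = 5; a[6] = 1.
Since a[6] = a[0] = 1, the sequence is periodic with period 6.
So a[20] = a[0 + ((20-0) mod 6)] = a[2] = 2.

2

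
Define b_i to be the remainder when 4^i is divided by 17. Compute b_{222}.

16

Computing terms: b_1 = 4, b_2 = 16, b_3 = 13, b_4 = 1, b_5 = 4.
The sequence repeats with period 4.
So b_{222} = b_{1 + ((222-1) mod 4)} = b_2 = 16.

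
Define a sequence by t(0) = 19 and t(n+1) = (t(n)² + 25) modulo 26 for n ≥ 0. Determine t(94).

We have t(0) = 19, t(1) = 22, t(2) = 15, t(3) = 16, t(4) = 21, t(5) = 24, t(6) = 3, t(7) = 8, t(8) = 11, t(9) = 16.
Since t(9) = t(3) = 16, the sequence is eventually periodic: after a pre-period of length 3 it cycles with period 6.
For n ≥ 3, t(n) depends only on (n - 3) mod 6. (94 - 3) mod 6 = 1, so t(94) = t(4) = 21.

21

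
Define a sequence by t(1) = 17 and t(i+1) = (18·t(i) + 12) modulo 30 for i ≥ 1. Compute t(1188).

t(1) = 17, t(2) = 18, t(3) = 6, t(4) = 0, t(5) = 12, t(6) = 18.
Since t(6) = t(2) = 18, the sequence is eventually periodic: after a pre-period of length 1 it cycles with period 4.
For i ≥ 2, t(i) depends only on (i - 2) mod 4. (1188 - 2) mod 4 = 2, so t(1188) = t(4) = 0.

0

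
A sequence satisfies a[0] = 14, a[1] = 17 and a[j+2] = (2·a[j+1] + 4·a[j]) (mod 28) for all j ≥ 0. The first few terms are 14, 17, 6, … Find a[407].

8

Listing terms: a[0] = 14,  a[1] = 17,  a[2] = 6,  a[3] = 24,  a[4] = 16,  a[5] = 16,  a[6] = 12,  a[7] = 4,  a[8] = 0,  a[9] = 16,  a[10] = 4,  a[11] = 16,  a[12] = 20,  a[13] = 20,  a[14] = 8,  a[15] = 12,  a[16] = 0,  a[17] = 20,  a[18] = 12,  a[19] = 20,  a[20] = 4,  a[21] = 4,  a[22] = 24,  a[23] = 8,  a[24] = 0,  a[25] = 4,  a[26] = 8,  a[27] = 4,  a[28] = 12,  a[29] = 12,  a[30] = 16,  a[31] = 24,  a[32] = 0,  a[33] = 12,  a[34] = 24,  a[35] = 12,  a[36] = 8,  a[37] = 8,  a[38] = 20,  a[39] = 16,  a[40] = 0,  a[41] = 8,  a[42] = 16,  a[43] = 8,  a[44] = 24,  a[45] = 24,  a[46] = 4,  a[47] = 20,  a[48] = 0,  a[49] = 24,  a[50] = 20,  a[51] = 24,  a[52] = 16.
Since (a[51], a[52]) = (a[3], a[4]) = (24, 16) (two consecutive terms determine the rest), the sequence is eventually periodic: after a pre-period of length 3 it cycles with period 48.
For j ≥ 3, a[j] depends only on (j - 3) mod 48. (407 - 3) mod 48 = 20, so a[407] = a[23] = 8.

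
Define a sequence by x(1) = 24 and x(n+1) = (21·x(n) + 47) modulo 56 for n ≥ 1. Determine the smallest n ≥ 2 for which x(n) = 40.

9

x(1) = 24,  x(2) = 47,  x(3) = 26,  x(4) = 33,  x(5) = 12,  x(6) = 19,  x(7) = 54,  x(8) = 5,  x(9) = 40,  x(10) = 47.
Since x(10) = x(2) = 47, the sequence is eventually periodic: after a pre-period of length 1 it cycles with period 8.
The value 40 first appears (with n ≥ 2) at x(9).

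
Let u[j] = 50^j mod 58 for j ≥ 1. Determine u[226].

We have u[1] = 50,  u[2] = 6,  u[3] = 10,  u[4] = 36,  u[5] = 2,  u[6] = 42,  u[7] = 12,  u[8] = 20,  u[9] = 14,  u[10] = 4,  u[11] = 26,  u[12] = 24,  u[13] = 40,  u[14] = 28,  u[15] = 8,  u[16] = 52,  u[17] = 48,  u[18] = 22,  u[19] = 56,  u[20] = 16,  u[21] = 46,  u[22] = 38,  u[23] = 44,  u[24] = 54,  u[25] = 32,  u[26] = 34,  u[27] = 18,  u[28] = 30,  u[29] = 50.
Since u[29] = u[1] = 50, the sequence is periodic with period 28.
(226 - 1) mod 28 = 1, so u[226] = u[2] = 6.

6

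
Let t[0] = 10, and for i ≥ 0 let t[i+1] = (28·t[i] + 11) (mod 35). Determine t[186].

Listing terms: t[0] = 10; t[1] = 11; t[2] = 4; t[3] = 18; t[4] = 25; t[5] = 11.
Since t[5] = t[1] = 11, the sequence is eventually periodic: after a pre-period of length 1 it cycles with period 4.
For i ≥ 1, t[i] depends only on (i - 1) mod 4. (186 - 1) mod 4 = 1, so t[186] = t[2] = 4.

4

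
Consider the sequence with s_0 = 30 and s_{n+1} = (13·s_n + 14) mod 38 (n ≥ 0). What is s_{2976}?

s_0 = 30, s_1 = 24, s_2 = 22, s_3 = 34, s_4 = 0, s_5 = 14, s_6 = 6, s_7 = 16, s_8 = 32, s_9 = 12, s_{10} = 18, s_{11} = 20, s_{12} = 8, s_{13} = 4, s_{14} = 28, s_{15} = 36, s_{16} = 26, s_{17} = 10, s_{18} = 30.
The sequence repeats with period 18.
So s_{2976} = s_{0 + ((2976-0) mod 18)} = s_6 = 6.

6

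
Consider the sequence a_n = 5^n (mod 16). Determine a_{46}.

We have a_1 = 5, a_2 = 9, a_3 = 13, a_4 = 1, a_5 = 5.
Since a_5 = a_1 = 5, the sequence is periodic with period 4.
So a_{46} = a_{1 + ((46-1) mod 4)} = a_2 = 9.

9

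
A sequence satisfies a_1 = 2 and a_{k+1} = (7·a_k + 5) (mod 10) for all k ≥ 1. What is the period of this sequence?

4

We have a_1 = 2, a_2 = 9, a_3 = 8, a_4 = 1, a_5 = 2.
The sequence repeats with period 4.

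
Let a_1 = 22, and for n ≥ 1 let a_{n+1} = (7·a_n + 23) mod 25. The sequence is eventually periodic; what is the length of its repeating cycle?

4

Listing terms: a_1 = 22,  a_2 = 2,  a_3 = 12,  a_4 = 7,  a_5 = 22.
The sequence repeats with period 4.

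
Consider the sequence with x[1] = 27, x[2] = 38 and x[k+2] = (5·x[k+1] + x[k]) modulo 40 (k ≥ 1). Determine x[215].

We have x[1] = 27; x[2] = 38; x[3] = 17; x[4] = 3; x[5] = 32; x[6] = 3; x[7] = 7; x[8] = 38; x[9] = 37; x[10] = 23; x[11] = 32; x[12] = 23; x[13] = 27; x[14] = 38.
Since (x[13], x[14]) = (x[1], x[2]) = (27, 38) (two consecutive terms determine the rest), the sequence is periodic with period 12.
(215 - 1) mod 12 = 10, so x[215] = x[11] = 32.

32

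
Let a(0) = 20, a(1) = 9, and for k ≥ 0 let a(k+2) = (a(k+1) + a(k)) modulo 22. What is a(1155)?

6

Listing terms: a(0) = 20; a(1) = 9; a(2) = 7; a(3) = 16; a(4) = 1; a(5) = 17; a(6) = 18; a(7) = 13; a(8) = 9; a(9) = 0; a(10) = 9; a(11) = 9; a(12) = 18; a(13) = 5; a(14) = 1; a(15) = 6; a(16) = 7; a(17) = 13; a(18) = 20; a(19) = 11; a(20) = 9; a(21) = 20; a(22) = 7; a(23) = 5; a(24) = 12; a(25) = 17; a(26) = 7; a(27) = 2; a(28) = 9; a(29) = 11; a(30) = 20; a(31) = 9.
The sequence repeats with period 30.
So a(1155) = a(0 + ((1155-0) mod 30)) = a(15) = 6.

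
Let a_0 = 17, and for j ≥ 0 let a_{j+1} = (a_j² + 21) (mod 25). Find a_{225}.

Listing terms: a_0 = 17, a_1 = 10, a_2 = 21, a_3 = 12, a_4 = 15, a_5 = 21.
Since a_5 = a_2 = 21, the sequence is eventually periodic: after a pre-period of length 2 it cycles with period 3.
For j ≥ 2, a_j depends only on (j - 2) mod 3. (225 - 2) mod 3 = 1, so a_{225} = a_3 = 12.

12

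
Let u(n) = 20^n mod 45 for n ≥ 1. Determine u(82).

25

Computing terms: u(1) = 20; u(2) = 40; u(3) = 35; u(4) = 25; u(5) = 5; u(6) = 10; u(7) = 20.
The sequence repeats with period 6.
(82 - 1) mod 6 = 3, so u(82) = u(4) = 25.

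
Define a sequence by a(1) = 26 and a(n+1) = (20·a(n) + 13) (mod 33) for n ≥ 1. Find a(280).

32

We have a(1) = 26; a(2) = 5; a(3) = 14; a(4) = 29; a(5) = 32; a(6) = 26.
Since a(6) = a(1) = 26, the sequence is periodic with period 5.
So a(280) = a(1 + ((280-1) mod 5)) = a(5) = 32.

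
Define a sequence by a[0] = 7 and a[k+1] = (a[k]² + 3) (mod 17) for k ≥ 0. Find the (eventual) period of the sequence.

We have a[0] = 7, a[1] = 1, a[2] = 4, a[3] = 2, a[4] = 7.
Since a[4] = a[0] = 7, the sequence is periodic with period 4.

4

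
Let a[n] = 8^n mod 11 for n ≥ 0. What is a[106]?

3

We have a[0] = 1, a[1] = 8, a[2] = 9, a[3] = 6, a[4] = 4, a[5] = 10, a[6] = 3, a[7] = 2, a[8] = 5, a[9] = 7, a[10] = 1.
Since a[10] = a[0] = 1, the sequence is periodic with period 10.
So a[106] = a[0 + ((106-0) mod 10)] = a[6] = 3.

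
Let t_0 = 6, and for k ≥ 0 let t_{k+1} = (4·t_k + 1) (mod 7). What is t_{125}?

3

We have t_0 = 6, t_1 = 4, t_2 = 3, t_3 = 6.
The sequence repeats with period 3.
So t_{125} = t_{0 + ((125-0) mod 3)} = t_2 = 3.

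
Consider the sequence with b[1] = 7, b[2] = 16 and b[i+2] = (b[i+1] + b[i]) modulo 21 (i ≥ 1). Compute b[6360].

Listing terms: b[1] = 7; b[2] = 16; b[3] = 2; b[4] = 18; b[5] = 20; b[6] = 17; b[7] = 16; b[8] = 12; b[9] = 7; b[10] = 19; b[11] = 5; b[12] = 3; b[13] = 8; b[14] = 11; b[15] = 19; b[16] = 9; b[17] = 7; b[18] = 16.
The sequence repeats with period 16.
So b[6360] = b[1 + ((6360-1) mod 16)] = b[8] = 12.

12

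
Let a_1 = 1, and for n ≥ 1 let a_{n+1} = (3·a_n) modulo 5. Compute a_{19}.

We have a_1 = 1,  a_2 = 3,  a_3 = 4,  a_4 = 2,  a_5 = 1.
The sequence repeats with period 4.
(19 - 1) mod 4 = 2, so a_{19} = a_3 = 4.

4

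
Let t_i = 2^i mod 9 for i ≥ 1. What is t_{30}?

1

We have t_1 = 2; t_2 = 4; t_3 = 8; t_4 = 7; t_5 = 5; t_6 = 1; t_7 = 2.
The sequence repeats with period 6.
So t_{30} = t_{1 + ((30-1) mod 6)} = t_6 = 1.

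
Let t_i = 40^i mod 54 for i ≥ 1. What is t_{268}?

Computing terms: t_1 = 40, t_2 = 34, t_3 = 10, t_4 = 22, t_5 = 16, t_6 = 46, t_7 = 4, t_8 = 52, t_9 = 28, t_{10} = 40.
Since t_{10} = t_1 = 40, the sequence is periodic with period 9.
So t_{268} = t_{1 + ((268-1) mod 9)} = t_7 = 4.

4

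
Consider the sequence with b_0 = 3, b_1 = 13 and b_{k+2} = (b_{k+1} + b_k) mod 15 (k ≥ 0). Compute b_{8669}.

5

b_0 = 3,  b_1 = 13,  b_2 = 1,  b_3 = 14,  b_4 = 0,  b_5 = 14,  b_6 = 14,  b_7 = 13,  b_8 = 12,  b_9 = 10,  b_{10} = 7,  b_{11} = 2,  b_{12} = 9,  b_{13} = 11,  b_{14} = 5,  b_{15} = 1,  b_{16} = 6,  b_{17} = 7,  b_{18} = 13,  b_{19} = 5,  b_{20} = 3,  b_{21} = 8,  b_{22} = 11,  b_{23} = 4,  b_{24} = 0,  b_{25} = 4,  b_{26} = 4,  b_{27} = 8,  b_{28} = 12,  b_{29} = 5,  b_{30} = 2,  b_{31} = 7,  b_{32} = 9,  b_{33} = 1,  b_{34} = 10,  b_{35} = 11,  b_{36} = 6,  b_{37} = 2,  b_{38} = 8,  b_{39} = 10,  b_{40} = 3,  b_{41} = 13.
Since (b_{40}, b_{41}) = (b_0, b_1) = (3, 13) (two consecutive terms determine the rest), the sequence is periodic with period 40.
So b_{8669} = b_{0 + ((8669-0) mod 40)} = b_{29} = 5.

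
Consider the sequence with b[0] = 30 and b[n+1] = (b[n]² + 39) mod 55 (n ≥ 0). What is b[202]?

0

b[0] = 30,  b[1] = 4,  b[2] = 0,  b[3] = 39,  b[4] = 20,  b[5] = 54,  b[6] = 40,  b[7] = 44,  b[8] = 50,  b[9] = 9,  b[10] = 10,  b[11] = 29,  b[12] = 0.
Since b[12] = b[2] = 0, the sequence is eventually periodic: after a pre-period of length 2 it cycles with period 10.
For n ≥ 2, b[n] depends only on (n - 2) mod 10. (202 - 2) mod 10 = 0, so b[202] = b[2] = 0.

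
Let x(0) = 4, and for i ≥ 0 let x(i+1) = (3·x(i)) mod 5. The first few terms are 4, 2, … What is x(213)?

2

Computing terms: x(0) = 4, x(1) = 2, x(2) = 1, x(3) = 3, x(4) = 4.
The sequence repeats with period 4.
(213 - 0) mod 4 = 1, so x(213) = x(1) = 2.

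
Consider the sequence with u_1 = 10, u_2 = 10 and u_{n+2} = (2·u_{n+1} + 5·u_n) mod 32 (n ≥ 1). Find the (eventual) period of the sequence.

8

We have u_1 = 10, u_2 = 10, u_3 = 6, u_4 = 30, u_5 = 26, u_6 = 10, u_7 = 22, u_8 = 30, u_9 = 10, u_{10} = 10.
The sequence repeats with period 8.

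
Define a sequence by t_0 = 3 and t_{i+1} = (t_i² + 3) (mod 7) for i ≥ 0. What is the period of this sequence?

We have t_0 = 3; t_1 = 5; t_2 = 0; t_3 = 3.
The sequence repeats with period 3.

3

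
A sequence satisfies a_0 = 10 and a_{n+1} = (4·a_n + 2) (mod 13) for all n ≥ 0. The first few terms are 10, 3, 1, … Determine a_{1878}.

We have a_0 = 10,  a_1 = 3,  a_2 = 1,  a_3 = 6,  a_4 = 0,  a_5 = 2,  a_6 = 10.
The sequence repeats with period 6.
So a_{1878} = a_{0 + ((1878-0) mod 6)} = a_0 = 10.

10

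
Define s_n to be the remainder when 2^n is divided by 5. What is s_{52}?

Computing terms: s_0 = 1, s_1 = 2, s_2 = 4, s_3 = 3, s_4 = 1.
Since s_4 = s_0 = 1, the sequence is periodic with period 4.
So s_{52} = s_{0 + ((52-0) mod 4)} = s_0 = 1.

1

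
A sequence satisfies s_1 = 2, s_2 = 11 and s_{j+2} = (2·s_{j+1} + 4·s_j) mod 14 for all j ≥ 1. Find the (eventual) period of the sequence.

48

Listing terms: s_1 = 2; s_2 = 11; s_3 = 2; s_4 = 6; s_5 = 6; s_6 = 8; s_7 = 12; s_8 = 0; s_9 = 6; s_{10} = 12; s_{11} = 6; s_{12} = 4; s_{13} = 4; s_{14} = 10; s_{15} = 8; s_{16} = 0; s_{17} = 4; s_{18} = 8; s_{19} = 4; s_{20} = 12; s_{21} = 12; s_{22} = 2; s_{23} = 10; s_{24} = 0; s_{25} = 12; s_{26} = 10; s_{27} = 12; s_{28} = 8; s_{29} = 8; s_{30} = 6; s_{31} = 2; s_{32} = 0; s_{33} = 8; s_{34} = 2; s_{35} = 8; s_{36} = 10; s_{37} = 10; s_{38} = 4; s_{39} = 6; s_{40} = 0; s_{41} = 10; s_{42} = 6; s_{43} = 10; s_{44} = 2; s_{45} = 2; s_{46} = 12; s_{47} = 4; s_{48} = 0; s_{49} = 2; s_{50} = 4; s_{51} = 2; s_{52} = 6.
Since (s_{51}, s_{52}) = (s_3, s_4) = (2, 6) (two consecutive terms determine the rest), the sequence is eventually periodic: after a pre-period of length 2 it cycles with period 48.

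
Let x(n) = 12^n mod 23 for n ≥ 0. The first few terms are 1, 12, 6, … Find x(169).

Computing terms: x(0) = 1, x(1) = 12, x(2) = 6, x(3) = 3, x(4) = 13, x(5) = 18, x(6) = 9, x(7) = 16, x(8) = 8, x(9) = 4, x(10) = 2, x(11) = 1.
Since x(11) = x(0) = 1, the sequence is periodic with period 11.
So x(169) = x(0 + ((169-0) mod 11)) = x(4) = 13.

13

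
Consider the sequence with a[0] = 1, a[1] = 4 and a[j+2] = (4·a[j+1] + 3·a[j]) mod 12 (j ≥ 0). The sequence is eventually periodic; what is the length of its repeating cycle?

4

a[0] = 1,  a[1] = 4,  a[2] = 7,  a[3] = 4,  a[4] = 1,  a[5] = 4.
The sequence repeats with period 4.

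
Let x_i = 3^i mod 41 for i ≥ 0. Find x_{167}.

x_0 = 1, x_1 = 3, x_2 = 9, x_3 = 27, x_4 = 40, x_5 = 38, x_6 = 32, x_7 = 14, x_8 = 1.
The sequence repeats with period 8.
(167 - 0) mod 8 = 7, so x_{167} = x_7 = 14.

14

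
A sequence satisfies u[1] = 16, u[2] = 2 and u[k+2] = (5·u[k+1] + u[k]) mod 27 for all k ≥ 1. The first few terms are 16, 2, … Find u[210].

2

Computing terms: u[1] = 16,  u[2] = 2,  u[3] = 26,  u[4] = 24,  u[5] = 11,  u[6] = 25,  u[7] = 1,  u[8] = 3,  u[9] = 16,  u[10] = 2.
Since (u[9], u[10]) = (u[1], u[2]) = (16, 2) (two consecutive terms determine the rest), the sequence is periodic with period 8.
So u[210] = u[1 + ((210-1) mod 8)] = u[2] = 2.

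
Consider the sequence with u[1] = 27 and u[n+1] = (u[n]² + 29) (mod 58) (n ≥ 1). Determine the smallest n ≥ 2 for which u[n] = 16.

6

u[1] = 27, u[2] = 4, u[3] = 45, u[4] = 24, u[5] = 25, u[6] = 16, u[7] = 53, u[8] = 54, u[9] = 45.
Since u[9] = u[3] = 45, the sequence is eventually periodic: after a pre-period of length 2 it cycles with period 6.
The value 16 first appears (with n ≥ 2) at u[6].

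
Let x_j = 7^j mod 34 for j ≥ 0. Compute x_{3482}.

19

Listing terms: x_0 = 1, x_1 = 7, x_2 = 15, x_3 = 3, x_4 = 21, x_5 = 11, x_6 = 9, x_7 = 29, x_8 = 33, x_9 = 27, x_{10} = 19, x_{11} = 31, x_{12} = 13, x_{13} = 23, x_{14} = 25, x_{15} = 5, x_{16} = 1.
Since x_{16} = x_0 = 1, the sequence is periodic with period 16.
So x_{3482} = x_{0 + ((3482-0) mod 16)} = x_{10} = 19.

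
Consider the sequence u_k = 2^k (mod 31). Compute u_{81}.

We have u_0 = 1,  u_1 = 2,  u_2 = 4,  u_3 = 8,  u_4 = 16,  u_5 = 1.
Since u_5 = u_0 = 1, the sequence is periodic with period 5.
So u_{81} = u_{0 + ((81-0) mod 5)} = u_1 = 2.

2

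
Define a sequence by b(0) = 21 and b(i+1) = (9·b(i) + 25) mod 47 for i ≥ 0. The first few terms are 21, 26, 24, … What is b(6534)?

24

b(0) = 21,  b(1) = 26,  b(2) = 24,  b(3) = 6,  b(4) = 32,  b(5) = 31,  b(6) = 22,  b(7) = 35,  b(8) = 11,  b(9) = 30,  b(10) = 13,  b(11) = 1,  b(12) = 34,  b(13) = 2,  b(14) = 43,  b(15) = 36,  b(16) = 20,  b(17) = 17,  b(18) = 37,  b(19) = 29,  b(20) = 4,  b(21) = 14,  b(22) = 10,  b(23) = 21.
The sequence repeats with period 23.
So b(6534) = b(0 + ((6534-0) mod 23)) = b(2) = 24.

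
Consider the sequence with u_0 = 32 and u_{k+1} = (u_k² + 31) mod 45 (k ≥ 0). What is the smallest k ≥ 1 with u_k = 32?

3

Listing terms: u_0 = 32,  u_1 = 20,  u_2 = 26,  u_3 = 32.
The sequence repeats with period 3.
The value 32 next appears (with k ≥ 1) at u_3.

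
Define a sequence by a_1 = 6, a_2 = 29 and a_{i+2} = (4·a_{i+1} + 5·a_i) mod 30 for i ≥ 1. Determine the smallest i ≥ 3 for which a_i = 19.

We have a_1 = 6, a_2 = 29, a_3 = 26, a_4 = 9, a_5 = 16, a_6 = 19, a_7 = 6, a_8 = 29.
Since (a_7, a_8) = (a_1, a_2) = (6, 29) (two consecutive terms determine the rest), the sequence is periodic with period 6.
The value 19 first appears (with i ≥ 3) at a_6.

6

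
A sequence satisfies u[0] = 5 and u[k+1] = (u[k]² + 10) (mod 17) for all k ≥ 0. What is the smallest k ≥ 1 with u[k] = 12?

3

We have u[0] = 5, u[1] = 1, u[2] = 11, u[3] = 12, u[4] = 1.
Since u[4] = u[1] = 1, the sequence is eventually periodic: after a pre-period of length 1 it cycles with period 3.
The value 12 first appears (with k ≥ 1) at u[3].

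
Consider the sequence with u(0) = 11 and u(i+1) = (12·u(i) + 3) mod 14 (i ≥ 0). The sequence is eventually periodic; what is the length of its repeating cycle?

6

u(0) = 11,  u(1) = 9,  u(2) = 13,  u(3) = 5,  u(4) = 7,  u(5) = 3,  u(6) = 11.
Since u(6) = u(0) = 11, the sequence is periodic with period 6.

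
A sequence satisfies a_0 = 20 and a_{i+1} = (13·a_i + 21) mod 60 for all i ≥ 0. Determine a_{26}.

Listing terms: a_0 = 20, a_1 = 41, a_2 = 14, a_3 = 23, a_4 = 20.
Since a_4 = a_0 = 20, the sequence is periodic with period 4.
(26 - 0) mod 4 = 2, so a_{26} = a_2 = 14.

14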